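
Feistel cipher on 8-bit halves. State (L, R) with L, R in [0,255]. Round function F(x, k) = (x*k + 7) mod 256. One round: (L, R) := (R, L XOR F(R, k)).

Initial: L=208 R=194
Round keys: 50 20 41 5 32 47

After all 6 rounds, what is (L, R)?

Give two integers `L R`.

Answer: 76 196

Derivation:
Round 1 (k=50): L=194 R=59
Round 2 (k=20): L=59 R=97
Round 3 (k=41): L=97 R=171
Round 4 (k=5): L=171 R=63
Round 5 (k=32): L=63 R=76
Round 6 (k=47): L=76 R=196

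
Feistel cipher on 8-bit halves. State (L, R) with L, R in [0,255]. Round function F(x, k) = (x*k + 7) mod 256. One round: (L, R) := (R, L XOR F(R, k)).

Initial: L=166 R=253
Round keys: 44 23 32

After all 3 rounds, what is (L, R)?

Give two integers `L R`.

Round 1 (k=44): L=253 R=37
Round 2 (k=23): L=37 R=167
Round 3 (k=32): L=167 R=194

Answer: 167 194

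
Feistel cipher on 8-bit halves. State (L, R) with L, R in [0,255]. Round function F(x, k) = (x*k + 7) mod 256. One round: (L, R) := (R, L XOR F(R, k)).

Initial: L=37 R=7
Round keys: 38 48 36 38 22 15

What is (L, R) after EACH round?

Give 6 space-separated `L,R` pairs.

Answer: 7,52 52,192 192,51 51,89 89,158 158,16

Derivation:
Round 1 (k=38): L=7 R=52
Round 2 (k=48): L=52 R=192
Round 3 (k=36): L=192 R=51
Round 4 (k=38): L=51 R=89
Round 5 (k=22): L=89 R=158
Round 6 (k=15): L=158 R=16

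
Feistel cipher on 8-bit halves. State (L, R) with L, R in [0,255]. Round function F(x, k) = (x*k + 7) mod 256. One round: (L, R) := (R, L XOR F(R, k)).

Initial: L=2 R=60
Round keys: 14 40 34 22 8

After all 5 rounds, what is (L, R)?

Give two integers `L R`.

Round 1 (k=14): L=60 R=77
Round 2 (k=40): L=77 R=51
Round 3 (k=34): L=51 R=128
Round 4 (k=22): L=128 R=52
Round 5 (k=8): L=52 R=39

Answer: 52 39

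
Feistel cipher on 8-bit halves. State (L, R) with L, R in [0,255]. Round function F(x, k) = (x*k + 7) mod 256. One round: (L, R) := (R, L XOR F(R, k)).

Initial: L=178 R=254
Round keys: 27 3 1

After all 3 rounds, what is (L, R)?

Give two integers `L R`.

Answer: 206 182

Derivation:
Round 1 (k=27): L=254 R=99
Round 2 (k=3): L=99 R=206
Round 3 (k=1): L=206 R=182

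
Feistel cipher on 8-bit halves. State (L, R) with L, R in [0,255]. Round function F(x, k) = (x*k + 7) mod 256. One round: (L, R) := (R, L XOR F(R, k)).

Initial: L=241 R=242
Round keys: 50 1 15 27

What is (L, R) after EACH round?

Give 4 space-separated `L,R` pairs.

Answer: 242,186 186,51 51,190 190,34

Derivation:
Round 1 (k=50): L=242 R=186
Round 2 (k=1): L=186 R=51
Round 3 (k=15): L=51 R=190
Round 4 (k=27): L=190 R=34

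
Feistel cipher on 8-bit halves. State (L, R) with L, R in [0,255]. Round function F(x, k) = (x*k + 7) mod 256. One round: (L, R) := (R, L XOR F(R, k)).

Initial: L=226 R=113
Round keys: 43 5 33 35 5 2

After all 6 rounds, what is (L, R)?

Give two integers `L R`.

Answer: 82 227

Derivation:
Round 1 (k=43): L=113 R=224
Round 2 (k=5): L=224 R=22
Round 3 (k=33): L=22 R=61
Round 4 (k=35): L=61 R=72
Round 5 (k=5): L=72 R=82
Round 6 (k=2): L=82 R=227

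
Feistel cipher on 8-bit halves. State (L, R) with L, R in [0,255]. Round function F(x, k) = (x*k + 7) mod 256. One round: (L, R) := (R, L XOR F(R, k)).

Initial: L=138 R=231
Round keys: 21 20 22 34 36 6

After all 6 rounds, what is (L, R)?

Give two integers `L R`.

Answer: 204 186

Derivation:
Round 1 (k=21): L=231 R=112
Round 2 (k=20): L=112 R=32
Round 3 (k=22): L=32 R=183
Round 4 (k=34): L=183 R=117
Round 5 (k=36): L=117 R=204
Round 6 (k=6): L=204 R=186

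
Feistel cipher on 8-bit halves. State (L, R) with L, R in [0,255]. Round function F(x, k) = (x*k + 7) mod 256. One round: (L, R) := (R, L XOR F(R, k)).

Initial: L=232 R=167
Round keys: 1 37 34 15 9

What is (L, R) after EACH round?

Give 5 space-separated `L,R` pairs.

Answer: 167,70 70,130 130,13 13,72 72,130

Derivation:
Round 1 (k=1): L=167 R=70
Round 2 (k=37): L=70 R=130
Round 3 (k=34): L=130 R=13
Round 4 (k=15): L=13 R=72
Round 5 (k=9): L=72 R=130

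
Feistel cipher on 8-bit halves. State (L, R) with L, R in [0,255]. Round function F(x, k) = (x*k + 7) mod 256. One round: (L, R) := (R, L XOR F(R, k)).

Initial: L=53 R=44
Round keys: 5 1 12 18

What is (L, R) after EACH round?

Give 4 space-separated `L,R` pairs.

Answer: 44,214 214,241 241,133 133,144

Derivation:
Round 1 (k=5): L=44 R=214
Round 2 (k=1): L=214 R=241
Round 3 (k=12): L=241 R=133
Round 4 (k=18): L=133 R=144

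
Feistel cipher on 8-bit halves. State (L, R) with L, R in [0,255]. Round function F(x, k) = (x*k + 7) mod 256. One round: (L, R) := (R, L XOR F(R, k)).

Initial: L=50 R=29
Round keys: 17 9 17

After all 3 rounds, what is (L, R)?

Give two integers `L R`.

Round 1 (k=17): L=29 R=198
Round 2 (k=9): L=198 R=224
Round 3 (k=17): L=224 R=33

Answer: 224 33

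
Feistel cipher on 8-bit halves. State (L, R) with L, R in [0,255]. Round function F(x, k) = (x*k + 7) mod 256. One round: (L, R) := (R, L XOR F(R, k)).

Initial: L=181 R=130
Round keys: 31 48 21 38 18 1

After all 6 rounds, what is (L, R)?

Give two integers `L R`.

Answer: 171 48

Derivation:
Round 1 (k=31): L=130 R=112
Round 2 (k=48): L=112 R=133
Round 3 (k=21): L=133 R=128
Round 4 (k=38): L=128 R=130
Round 5 (k=18): L=130 R=171
Round 6 (k=1): L=171 R=48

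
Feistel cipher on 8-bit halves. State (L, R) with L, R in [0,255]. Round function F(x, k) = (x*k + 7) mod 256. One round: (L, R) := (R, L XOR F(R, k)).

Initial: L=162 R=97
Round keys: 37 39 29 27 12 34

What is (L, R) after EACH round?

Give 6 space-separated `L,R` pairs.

Round 1 (k=37): L=97 R=174
Round 2 (k=39): L=174 R=232
Round 3 (k=29): L=232 R=225
Round 4 (k=27): L=225 R=42
Round 5 (k=12): L=42 R=30
Round 6 (k=34): L=30 R=41

Answer: 97,174 174,232 232,225 225,42 42,30 30,41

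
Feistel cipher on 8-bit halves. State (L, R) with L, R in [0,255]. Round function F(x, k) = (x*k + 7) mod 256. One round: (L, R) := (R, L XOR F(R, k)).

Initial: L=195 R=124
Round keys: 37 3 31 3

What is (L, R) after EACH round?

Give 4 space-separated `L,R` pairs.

Round 1 (k=37): L=124 R=48
Round 2 (k=3): L=48 R=235
Round 3 (k=31): L=235 R=76
Round 4 (k=3): L=76 R=0

Answer: 124,48 48,235 235,76 76,0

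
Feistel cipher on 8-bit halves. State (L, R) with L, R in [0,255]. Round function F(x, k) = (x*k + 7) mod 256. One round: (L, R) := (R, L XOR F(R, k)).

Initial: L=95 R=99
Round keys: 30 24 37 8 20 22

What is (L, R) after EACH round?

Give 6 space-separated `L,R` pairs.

Answer: 99,254 254,180 180,245 245,27 27,214 214,112

Derivation:
Round 1 (k=30): L=99 R=254
Round 2 (k=24): L=254 R=180
Round 3 (k=37): L=180 R=245
Round 4 (k=8): L=245 R=27
Round 5 (k=20): L=27 R=214
Round 6 (k=22): L=214 R=112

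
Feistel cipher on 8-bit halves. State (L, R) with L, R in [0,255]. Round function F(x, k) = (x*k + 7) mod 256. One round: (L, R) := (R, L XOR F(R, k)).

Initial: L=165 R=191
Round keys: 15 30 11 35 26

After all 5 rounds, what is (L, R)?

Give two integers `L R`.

Answer: 101 217

Derivation:
Round 1 (k=15): L=191 R=157
Round 2 (k=30): L=157 R=210
Round 3 (k=11): L=210 R=144
Round 4 (k=35): L=144 R=101
Round 5 (k=26): L=101 R=217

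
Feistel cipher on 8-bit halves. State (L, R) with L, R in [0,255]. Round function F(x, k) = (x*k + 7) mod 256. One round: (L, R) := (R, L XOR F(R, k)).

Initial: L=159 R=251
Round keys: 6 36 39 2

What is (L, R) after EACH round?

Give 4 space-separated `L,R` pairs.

Round 1 (k=6): L=251 R=118
Round 2 (k=36): L=118 R=100
Round 3 (k=39): L=100 R=53
Round 4 (k=2): L=53 R=21

Answer: 251,118 118,100 100,53 53,21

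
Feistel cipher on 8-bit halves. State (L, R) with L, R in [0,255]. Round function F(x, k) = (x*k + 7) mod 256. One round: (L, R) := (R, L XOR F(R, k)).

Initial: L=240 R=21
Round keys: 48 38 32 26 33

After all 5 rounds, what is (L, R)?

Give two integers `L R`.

Answer: 3 234

Derivation:
Round 1 (k=48): L=21 R=7
Round 2 (k=38): L=7 R=4
Round 3 (k=32): L=4 R=128
Round 4 (k=26): L=128 R=3
Round 5 (k=33): L=3 R=234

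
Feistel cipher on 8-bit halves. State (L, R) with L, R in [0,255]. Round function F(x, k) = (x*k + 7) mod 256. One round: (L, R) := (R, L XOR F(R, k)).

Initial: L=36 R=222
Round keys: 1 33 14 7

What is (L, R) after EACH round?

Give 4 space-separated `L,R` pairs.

Answer: 222,193 193,54 54,58 58,171

Derivation:
Round 1 (k=1): L=222 R=193
Round 2 (k=33): L=193 R=54
Round 3 (k=14): L=54 R=58
Round 4 (k=7): L=58 R=171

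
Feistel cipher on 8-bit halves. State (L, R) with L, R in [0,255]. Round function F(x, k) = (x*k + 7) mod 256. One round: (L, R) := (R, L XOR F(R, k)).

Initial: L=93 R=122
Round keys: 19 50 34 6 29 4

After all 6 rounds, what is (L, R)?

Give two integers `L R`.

Round 1 (k=19): L=122 R=72
Round 2 (k=50): L=72 R=109
Round 3 (k=34): L=109 R=201
Round 4 (k=6): L=201 R=208
Round 5 (k=29): L=208 R=94
Round 6 (k=4): L=94 R=175

Answer: 94 175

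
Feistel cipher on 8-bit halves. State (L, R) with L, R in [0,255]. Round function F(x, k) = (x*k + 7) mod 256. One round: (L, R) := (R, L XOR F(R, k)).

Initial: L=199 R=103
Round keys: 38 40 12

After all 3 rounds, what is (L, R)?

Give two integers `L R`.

Answer: 16 81

Derivation:
Round 1 (k=38): L=103 R=150
Round 2 (k=40): L=150 R=16
Round 3 (k=12): L=16 R=81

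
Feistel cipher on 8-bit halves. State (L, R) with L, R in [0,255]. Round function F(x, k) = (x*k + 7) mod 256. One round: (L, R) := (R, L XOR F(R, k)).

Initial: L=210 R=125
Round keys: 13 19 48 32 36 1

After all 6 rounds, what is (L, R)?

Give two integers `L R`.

Round 1 (k=13): L=125 R=178
Round 2 (k=19): L=178 R=64
Round 3 (k=48): L=64 R=181
Round 4 (k=32): L=181 R=231
Round 5 (k=36): L=231 R=54
Round 6 (k=1): L=54 R=218

Answer: 54 218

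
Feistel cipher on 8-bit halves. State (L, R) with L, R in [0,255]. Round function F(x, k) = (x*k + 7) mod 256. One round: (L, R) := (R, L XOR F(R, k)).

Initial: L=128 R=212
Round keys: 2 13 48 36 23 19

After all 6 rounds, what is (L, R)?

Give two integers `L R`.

Round 1 (k=2): L=212 R=47
Round 2 (k=13): L=47 R=190
Round 3 (k=48): L=190 R=136
Round 4 (k=36): L=136 R=153
Round 5 (k=23): L=153 R=78
Round 6 (k=19): L=78 R=72

Answer: 78 72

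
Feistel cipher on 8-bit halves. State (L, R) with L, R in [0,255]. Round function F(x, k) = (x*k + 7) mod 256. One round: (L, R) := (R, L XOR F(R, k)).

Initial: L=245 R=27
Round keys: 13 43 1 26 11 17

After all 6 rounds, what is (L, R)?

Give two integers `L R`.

Round 1 (k=13): L=27 R=147
Round 2 (k=43): L=147 R=163
Round 3 (k=1): L=163 R=57
Round 4 (k=26): L=57 R=114
Round 5 (k=11): L=114 R=212
Round 6 (k=17): L=212 R=105

Answer: 212 105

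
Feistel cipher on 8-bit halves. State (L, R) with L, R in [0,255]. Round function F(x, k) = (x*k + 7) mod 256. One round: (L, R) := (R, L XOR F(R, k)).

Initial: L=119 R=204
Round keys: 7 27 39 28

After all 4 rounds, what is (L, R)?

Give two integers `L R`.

Answer: 20 16

Derivation:
Round 1 (k=7): L=204 R=236
Round 2 (k=27): L=236 R=39
Round 3 (k=39): L=39 R=20
Round 4 (k=28): L=20 R=16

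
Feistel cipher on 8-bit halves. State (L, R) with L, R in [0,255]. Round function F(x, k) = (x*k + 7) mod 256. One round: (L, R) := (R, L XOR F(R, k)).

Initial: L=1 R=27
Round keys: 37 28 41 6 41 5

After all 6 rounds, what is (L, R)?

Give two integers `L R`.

Round 1 (k=37): L=27 R=239
Round 2 (k=28): L=239 R=48
Round 3 (k=41): L=48 R=88
Round 4 (k=6): L=88 R=39
Round 5 (k=41): L=39 R=30
Round 6 (k=5): L=30 R=186

Answer: 30 186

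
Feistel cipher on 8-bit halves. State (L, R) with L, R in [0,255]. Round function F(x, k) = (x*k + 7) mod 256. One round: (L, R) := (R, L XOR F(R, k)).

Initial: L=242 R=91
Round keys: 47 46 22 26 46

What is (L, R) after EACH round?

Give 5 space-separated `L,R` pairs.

Answer: 91,78 78,80 80,169 169,97 97,220

Derivation:
Round 1 (k=47): L=91 R=78
Round 2 (k=46): L=78 R=80
Round 3 (k=22): L=80 R=169
Round 4 (k=26): L=169 R=97
Round 5 (k=46): L=97 R=220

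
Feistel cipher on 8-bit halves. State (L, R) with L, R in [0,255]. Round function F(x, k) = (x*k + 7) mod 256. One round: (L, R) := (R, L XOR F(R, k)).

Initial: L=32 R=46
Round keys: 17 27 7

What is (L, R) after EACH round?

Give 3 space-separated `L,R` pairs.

Round 1 (k=17): L=46 R=53
Round 2 (k=27): L=53 R=176
Round 3 (k=7): L=176 R=226

Answer: 46,53 53,176 176,226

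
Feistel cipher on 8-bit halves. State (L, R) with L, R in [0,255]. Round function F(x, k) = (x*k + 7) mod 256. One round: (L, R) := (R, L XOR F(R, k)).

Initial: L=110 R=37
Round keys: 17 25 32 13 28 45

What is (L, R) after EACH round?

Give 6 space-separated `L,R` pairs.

Round 1 (k=17): L=37 R=18
Round 2 (k=25): L=18 R=236
Round 3 (k=32): L=236 R=149
Round 4 (k=13): L=149 R=116
Round 5 (k=28): L=116 R=34
Round 6 (k=45): L=34 R=117

Answer: 37,18 18,236 236,149 149,116 116,34 34,117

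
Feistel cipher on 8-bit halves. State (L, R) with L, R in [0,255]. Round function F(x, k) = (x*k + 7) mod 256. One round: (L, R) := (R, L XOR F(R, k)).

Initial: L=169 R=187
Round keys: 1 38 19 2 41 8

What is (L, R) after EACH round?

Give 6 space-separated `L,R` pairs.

Answer: 187,107 107,82 82,118 118,161 161,166 166,150

Derivation:
Round 1 (k=1): L=187 R=107
Round 2 (k=38): L=107 R=82
Round 3 (k=19): L=82 R=118
Round 4 (k=2): L=118 R=161
Round 5 (k=41): L=161 R=166
Round 6 (k=8): L=166 R=150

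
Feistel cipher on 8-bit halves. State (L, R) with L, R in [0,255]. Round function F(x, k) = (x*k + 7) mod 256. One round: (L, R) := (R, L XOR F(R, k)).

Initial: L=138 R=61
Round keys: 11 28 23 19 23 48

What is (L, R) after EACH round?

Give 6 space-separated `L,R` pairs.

Round 1 (k=11): L=61 R=44
Round 2 (k=28): L=44 R=234
Round 3 (k=23): L=234 R=33
Round 4 (k=19): L=33 R=144
Round 5 (k=23): L=144 R=214
Round 6 (k=48): L=214 R=183

Answer: 61,44 44,234 234,33 33,144 144,214 214,183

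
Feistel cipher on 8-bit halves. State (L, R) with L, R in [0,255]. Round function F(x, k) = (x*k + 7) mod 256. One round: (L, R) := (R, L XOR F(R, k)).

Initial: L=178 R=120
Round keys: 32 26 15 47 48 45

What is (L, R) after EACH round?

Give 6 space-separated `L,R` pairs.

Answer: 120,181 181,17 17,179 179,245 245,68 68,14

Derivation:
Round 1 (k=32): L=120 R=181
Round 2 (k=26): L=181 R=17
Round 3 (k=15): L=17 R=179
Round 4 (k=47): L=179 R=245
Round 5 (k=48): L=245 R=68
Round 6 (k=45): L=68 R=14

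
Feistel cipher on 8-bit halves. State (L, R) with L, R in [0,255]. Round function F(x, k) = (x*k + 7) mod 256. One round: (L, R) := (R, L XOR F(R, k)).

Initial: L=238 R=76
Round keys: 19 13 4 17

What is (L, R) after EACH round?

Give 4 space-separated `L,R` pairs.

Answer: 76,69 69,196 196,82 82,189

Derivation:
Round 1 (k=19): L=76 R=69
Round 2 (k=13): L=69 R=196
Round 3 (k=4): L=196 R=82
Round 4 (k=17): L=82 R=189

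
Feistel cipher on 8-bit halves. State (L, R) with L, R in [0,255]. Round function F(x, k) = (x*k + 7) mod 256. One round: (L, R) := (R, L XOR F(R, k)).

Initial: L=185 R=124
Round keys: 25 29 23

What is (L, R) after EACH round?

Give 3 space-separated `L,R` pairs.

Answer: 124,154 154,5 5,224

Derivation:
Round 1 (k=25): L=124 R=154
Round 2 (k=29): L=154 R=5
Round 3 (k=23): L=5 R=224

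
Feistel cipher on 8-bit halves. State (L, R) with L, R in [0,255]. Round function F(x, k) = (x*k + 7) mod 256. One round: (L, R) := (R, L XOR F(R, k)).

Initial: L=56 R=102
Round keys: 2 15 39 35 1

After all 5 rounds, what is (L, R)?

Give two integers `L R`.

Answer: 115 124

Derivation:
Round 1 (k=2): L=102 R=235
Round 2 (k=15): L=235 R=170
Round 3 (k=39): L=170 R=6
Round 4 (k=35): L=6 R=115
Round 5 (k=1): L=115 R=124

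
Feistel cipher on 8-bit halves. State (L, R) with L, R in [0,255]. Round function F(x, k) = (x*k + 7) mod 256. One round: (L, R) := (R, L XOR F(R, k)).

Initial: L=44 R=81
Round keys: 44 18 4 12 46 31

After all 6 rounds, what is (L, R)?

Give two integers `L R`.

Round 1 (k=44): L=81 R=223
Round 2 (k=18): L=223 R=228
Round 3 (k=4): L=228 R=72
Round 4 (k=12): L=72 R=131
Round 5 (k=46): L=131 R=217
Round 6 (k=31): L=217 R=205

Answer: 217 205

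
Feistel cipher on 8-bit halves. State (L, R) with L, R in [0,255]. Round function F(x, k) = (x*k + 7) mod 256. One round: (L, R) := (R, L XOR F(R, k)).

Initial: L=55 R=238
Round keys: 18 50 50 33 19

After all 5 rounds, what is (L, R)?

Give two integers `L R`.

Round 1 (k=18): L=238 R=244
Round 2 (k=50): L=244 R=65
Round 3 (k=50): L=65 R=77
Round 4 (k=33): L=77 R=181
Round 5 (k=19): L=181 R=59

Answer: 181 59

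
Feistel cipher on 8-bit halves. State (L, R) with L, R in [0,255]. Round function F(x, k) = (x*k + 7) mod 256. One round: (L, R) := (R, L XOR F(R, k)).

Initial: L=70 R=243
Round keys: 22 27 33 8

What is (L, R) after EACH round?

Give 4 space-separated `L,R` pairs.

Round 1 (k=22): L=243 R=175
Round 2 (k=27): L=175 R=143
Round 3 (k=33): L=143 R=217
Round 4 (k=8): L=217 R=64

Answer: 243,175 175,143 143,217 217,64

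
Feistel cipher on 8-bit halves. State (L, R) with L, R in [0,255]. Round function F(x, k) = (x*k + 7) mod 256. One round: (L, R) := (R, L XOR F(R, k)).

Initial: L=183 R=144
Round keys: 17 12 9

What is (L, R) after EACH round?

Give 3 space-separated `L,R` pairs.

Answer: 144,32 32,23 23,246

Derivation:
Round 1 (k=17): L=144 R=32
Round 2 (k=12): L=32 R=23
Round 3 (k=9): L=23 R=246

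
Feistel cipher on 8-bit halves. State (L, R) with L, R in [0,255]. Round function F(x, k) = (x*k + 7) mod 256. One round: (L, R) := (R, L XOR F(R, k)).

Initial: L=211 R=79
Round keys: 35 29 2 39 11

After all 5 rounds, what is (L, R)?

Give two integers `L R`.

Round 1 (k=35): L=79 R=7
Round 2 (k=29): L=7 R=157
Round 3 (k=2): L=157 R=70
Round 4 (k=39): L=70 R=44
Round 5 (k=11): L=44 R=173

Answer: 44 173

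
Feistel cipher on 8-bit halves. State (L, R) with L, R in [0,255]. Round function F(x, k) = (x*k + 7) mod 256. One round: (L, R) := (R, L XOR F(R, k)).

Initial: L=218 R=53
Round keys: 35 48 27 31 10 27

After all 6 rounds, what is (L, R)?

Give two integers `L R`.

Round 1 (k=35): L=53 R=156
Round 2 (k=48): L=156 R=114
Round 3 (k=27): L=114 R=145
Round 4 (k=31): L=145 R=228
Round 5 (k=10): L=228 R=126
Round 6 (k=27): L=126 R=181

Answer: 126 181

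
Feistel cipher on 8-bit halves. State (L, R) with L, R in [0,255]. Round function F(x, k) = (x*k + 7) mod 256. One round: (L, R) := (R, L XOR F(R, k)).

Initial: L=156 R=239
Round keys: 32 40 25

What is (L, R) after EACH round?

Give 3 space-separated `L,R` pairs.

Round 1 (k=32): L=239 R=123
Round 2 (k=40): L=123 R=208
Round 3 (k=25): L=208 R=44

Answer: 239,123 123,208 208,44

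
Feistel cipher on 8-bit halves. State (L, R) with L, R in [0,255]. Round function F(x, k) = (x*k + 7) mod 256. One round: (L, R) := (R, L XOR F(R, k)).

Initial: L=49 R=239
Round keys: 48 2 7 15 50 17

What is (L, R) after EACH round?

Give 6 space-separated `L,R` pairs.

Answer: 239,230 230,60 60,77 77,182 182,222 222,115

Derivation:
Round 1 (k=48): L=239 R=230
Round 2 (k=2): L=230 R=60
Round 3 (k=7): L=60 R=77
Round 4 (k=15): L=77 R=182
Round 5 (k=50): L=182 R=222
Round 6 (k=17): L=222 R=115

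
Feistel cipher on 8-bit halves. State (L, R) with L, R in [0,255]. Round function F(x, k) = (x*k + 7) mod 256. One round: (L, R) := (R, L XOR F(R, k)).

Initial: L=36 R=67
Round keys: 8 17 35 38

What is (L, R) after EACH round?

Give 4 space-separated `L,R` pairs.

Round 1 (k=8): L=67 R=59
Round 2 (k=17): L=59 R=177
Round 3 (k=35): L=177 R=1
Round 4 (k=38): L=1 R=156

Answer: 67,59 59,177 177,1 1,156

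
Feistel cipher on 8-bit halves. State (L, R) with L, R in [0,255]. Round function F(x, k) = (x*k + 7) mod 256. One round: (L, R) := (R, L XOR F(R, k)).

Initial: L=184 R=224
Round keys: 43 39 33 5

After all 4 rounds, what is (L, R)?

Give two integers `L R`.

Answer: 56 63

Derivation:
Round 1 (k=43): L=224 R=31
Round 2 (k=39): L=31 R=32
Round 3 (k=33): L=32 R=56
Round 4 (k=5): L=56 R=63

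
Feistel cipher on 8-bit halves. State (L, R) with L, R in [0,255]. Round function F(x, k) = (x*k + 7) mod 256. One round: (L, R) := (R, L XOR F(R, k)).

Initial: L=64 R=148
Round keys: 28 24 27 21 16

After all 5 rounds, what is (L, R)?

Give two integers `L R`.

Answer: 177 160

Derivation:
Round 1 (k=28): L=148 R=119
Round 2 (k=24): L=119 R=187
Round 3 (k=27): L=187 R=183
Round 4 (k=21): L=183 R=177
Round 5 (k=16): L=177 R=160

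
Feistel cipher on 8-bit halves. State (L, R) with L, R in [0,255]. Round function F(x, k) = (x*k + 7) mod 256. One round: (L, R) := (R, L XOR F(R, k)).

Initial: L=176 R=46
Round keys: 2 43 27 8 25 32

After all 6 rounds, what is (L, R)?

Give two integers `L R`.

Answer: 234 70

Derivation:
Round 1 (k=2): L=46 R=211
Round 2 (k=43): L=211 R=86
Round 3 (k=27): L=86 R=202
Round 4 (k=8): L=202 R=1
Round 5 (k=25): L=1 R=234
Round 6 (k=32): L=234 R=70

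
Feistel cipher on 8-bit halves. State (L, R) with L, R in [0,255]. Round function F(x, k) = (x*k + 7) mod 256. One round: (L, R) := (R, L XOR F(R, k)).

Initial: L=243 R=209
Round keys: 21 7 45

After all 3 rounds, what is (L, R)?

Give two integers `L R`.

Round 1 (k=21): L=209 R=223
Round 2 (k=7): L=223 R=241
Round 3 (k=45): L=241 R=187

Answer: 241 187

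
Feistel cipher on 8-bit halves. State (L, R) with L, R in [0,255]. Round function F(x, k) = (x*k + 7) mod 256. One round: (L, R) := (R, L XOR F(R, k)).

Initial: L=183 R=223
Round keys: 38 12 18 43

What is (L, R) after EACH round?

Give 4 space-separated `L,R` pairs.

Answer: 223,150 150,208 208,49 49,146

Derivation:
Round 1 (k=38): L=223 R=150
Round 2 (k=12): L=150 R=208
Round 3 (k=18): L=208 R=49
Round 4 (k=43): L=49 R=146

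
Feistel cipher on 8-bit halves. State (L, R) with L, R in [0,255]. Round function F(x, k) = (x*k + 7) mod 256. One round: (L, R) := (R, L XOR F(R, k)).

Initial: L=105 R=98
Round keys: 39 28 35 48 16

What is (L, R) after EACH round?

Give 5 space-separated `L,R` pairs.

Round 1 (k=39): L=98 R=156
Round 2 (k=28): L=156 R=117
Round 3 (k=35): L=117 R=154
Round 4 (k=48): L=154 R=146
Round 5 (k=16): L=146 R=189

Answer: 98,156 156,117 117,154 154,146 146,189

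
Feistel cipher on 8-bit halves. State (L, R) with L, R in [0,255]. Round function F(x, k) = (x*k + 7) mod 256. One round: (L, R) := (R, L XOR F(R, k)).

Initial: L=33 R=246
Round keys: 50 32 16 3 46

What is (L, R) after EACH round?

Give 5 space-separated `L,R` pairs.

Round 1 (k=50): L=246 R=50
Round 2 (k=32): L=50 R=177
Round 3 (k=16): L=177 R=37
Round 4 (k=3): L=37 R=199
Round 5 (k=46): L=199 R=236

Answer: 246,50 50,177 177,37 37,199 199,236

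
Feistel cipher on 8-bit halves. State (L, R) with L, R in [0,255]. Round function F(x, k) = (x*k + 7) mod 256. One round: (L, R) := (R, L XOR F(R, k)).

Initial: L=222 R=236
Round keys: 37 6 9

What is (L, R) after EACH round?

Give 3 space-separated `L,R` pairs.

Round 1 (k=37): L=236 R=253
Round 2 (k=6): L=253 R=25
Round 3 (k=9): L=25 R=21

Answer: 236,253 253,25 25,21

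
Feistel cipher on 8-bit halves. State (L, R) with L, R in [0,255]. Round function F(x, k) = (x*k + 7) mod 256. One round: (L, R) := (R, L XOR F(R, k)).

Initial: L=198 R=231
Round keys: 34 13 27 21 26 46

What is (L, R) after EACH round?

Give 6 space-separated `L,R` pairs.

Answer: 231,115 115,57 57,121 121,205 205,160 160,10

Derivation:
Round 1 (k=34): L=231 R=115
Round 2 (k=13): L=115 R=57
Round 3 (k=27): L=57 R=121
Round 4 (k=21): L=121 R=205
Round 5 (k=26): L=205 R=160
Round 6 (k=46): L=160 R=10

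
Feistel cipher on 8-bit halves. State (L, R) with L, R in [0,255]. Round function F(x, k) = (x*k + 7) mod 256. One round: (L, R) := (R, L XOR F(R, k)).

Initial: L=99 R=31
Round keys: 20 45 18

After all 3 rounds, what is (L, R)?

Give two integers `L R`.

Answer: 200 7

Derivation:
Round 1 (k=20): L=31 R=16
Round 2 (k=45): L=16 R=200
Round 3 (k=18): L=200 R=7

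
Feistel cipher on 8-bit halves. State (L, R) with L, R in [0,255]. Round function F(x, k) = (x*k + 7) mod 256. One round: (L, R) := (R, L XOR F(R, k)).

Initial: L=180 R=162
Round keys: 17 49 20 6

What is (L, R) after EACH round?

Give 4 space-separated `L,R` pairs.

Answer: 162,125 125,86 86,194 194,197

Derivation:
Round 1 (k=17): L=162 R=125
Round 2 (k=49): L=125 R=86
Round 3 (k=20): L=86 R=194
Round 4 (k=6): L=194 R=197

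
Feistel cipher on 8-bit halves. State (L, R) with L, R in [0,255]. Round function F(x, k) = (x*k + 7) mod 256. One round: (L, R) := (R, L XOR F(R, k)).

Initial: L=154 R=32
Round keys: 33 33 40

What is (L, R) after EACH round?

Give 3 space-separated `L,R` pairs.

Answer: 32,189 189,68 68,26

Derivation:
Round 1 (k=33): L=32 R=189
Round 2 (k=33): L=189 R=68
Round 3 (k=40): L=68 R=26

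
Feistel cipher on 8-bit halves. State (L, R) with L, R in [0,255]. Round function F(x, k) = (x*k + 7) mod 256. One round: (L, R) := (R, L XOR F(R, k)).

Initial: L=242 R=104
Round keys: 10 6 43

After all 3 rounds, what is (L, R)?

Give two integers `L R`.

Answer: 13 211

Derivation:
Round 1 (k=10): L=104 R=229
Round 2 (k=6): L=229 R=13
Round 3 (k=43): L=13 R=211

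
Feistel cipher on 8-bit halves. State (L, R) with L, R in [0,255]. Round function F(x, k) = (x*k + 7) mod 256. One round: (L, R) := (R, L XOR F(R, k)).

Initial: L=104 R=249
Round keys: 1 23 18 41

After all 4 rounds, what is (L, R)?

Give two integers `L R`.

Answer: 219 188

Derivation:
Round 1 (k=1): L=249 R=104
Round 2 (k=23): L=104 R=166
Round 3 (k=18): L=166 R=219
Round 4 (k=41): L=219 R=188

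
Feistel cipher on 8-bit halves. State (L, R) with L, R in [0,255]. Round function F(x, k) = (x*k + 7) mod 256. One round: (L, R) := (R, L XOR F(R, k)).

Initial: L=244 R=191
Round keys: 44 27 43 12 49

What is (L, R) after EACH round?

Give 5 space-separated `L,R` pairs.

Answer: 191,47 47,67 67,103 103,152 152,120

Derivation:
Round 1 (k=44): L=191 R=47
Round 2 (k=27): L=47 R=67
Round 3 (k=43): L=67 R=103
Round 4 (k=12): L=103 R=152
Round 5 (k=49): L=152 R=120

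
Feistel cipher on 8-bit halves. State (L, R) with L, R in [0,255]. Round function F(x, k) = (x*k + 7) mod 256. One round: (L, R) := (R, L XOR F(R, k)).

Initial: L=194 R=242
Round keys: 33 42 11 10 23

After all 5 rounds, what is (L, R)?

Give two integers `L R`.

Round 1 (k=33): L=242 R=251
Round 2 (k=42): L=251 R=199
Round 3 (k=11): L=199 R=111
Round 4 (k=10): L=111 R=154
Round 5 (k=23): L=154 R=178

Answer: 154 178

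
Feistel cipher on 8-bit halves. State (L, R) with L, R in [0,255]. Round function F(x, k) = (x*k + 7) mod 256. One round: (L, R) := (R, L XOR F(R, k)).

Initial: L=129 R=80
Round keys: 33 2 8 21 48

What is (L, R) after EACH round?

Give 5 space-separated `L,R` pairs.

Round 1 (k=33): L=80 R=214
Round 2 (k=2): L=214 R=227
Round 3 (k=8): L=227 R=201
Round 4 (k=21): L=201 R=103
Round 5 (k=48): L=103 R=158

Answer: 80,214 214,227 227,201 201,103 103,158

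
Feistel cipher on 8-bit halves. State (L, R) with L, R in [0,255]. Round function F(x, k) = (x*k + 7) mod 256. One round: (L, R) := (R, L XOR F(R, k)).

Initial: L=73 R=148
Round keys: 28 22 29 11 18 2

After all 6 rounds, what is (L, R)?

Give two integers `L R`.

Answer: 59 129

Derivation:
Round 1 (k=28): L=148 R=126
Round 2 (k=22): L=126 R=79
Round 3 (k=29): L=79 R=132
Round 4 (k=11): L=132 R=252
Round 5 (k=18): L=252 R=59
Round 6 (k=2): L=59 R=129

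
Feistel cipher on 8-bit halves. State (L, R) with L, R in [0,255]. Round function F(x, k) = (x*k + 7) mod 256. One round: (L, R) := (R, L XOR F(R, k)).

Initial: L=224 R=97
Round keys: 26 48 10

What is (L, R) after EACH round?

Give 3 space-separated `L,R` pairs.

Answer: 97,1 1,86 86,98

Derivation:
Round 1 (k=26): L=97 R=1
Round 2 (k=48): L=1 R=86
Round 3 (k=10): L=86 R=98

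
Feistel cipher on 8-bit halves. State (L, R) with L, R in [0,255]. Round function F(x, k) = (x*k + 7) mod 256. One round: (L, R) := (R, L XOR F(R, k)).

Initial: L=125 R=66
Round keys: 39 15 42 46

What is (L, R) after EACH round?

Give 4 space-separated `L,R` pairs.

Answer: 66,104 104,93 93,33 33,168

Derivation:
Round 1 (k=39): L=66 R=104
Round 2 (k=15): L=104 R=93
Round 3 (k=42): L=93 R=33
Round 4 (k=46): L=33 R=168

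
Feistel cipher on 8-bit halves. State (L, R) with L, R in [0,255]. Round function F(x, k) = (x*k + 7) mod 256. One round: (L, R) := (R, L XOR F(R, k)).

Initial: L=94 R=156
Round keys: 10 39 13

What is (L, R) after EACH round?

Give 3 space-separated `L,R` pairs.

Answer: 156,65 65,114 114,144

Derivation:
Round 1 (k=10): L=156 R=65
Round 2 (k=39): L=65 R=114
Round 3 (k=13): L=114 R=144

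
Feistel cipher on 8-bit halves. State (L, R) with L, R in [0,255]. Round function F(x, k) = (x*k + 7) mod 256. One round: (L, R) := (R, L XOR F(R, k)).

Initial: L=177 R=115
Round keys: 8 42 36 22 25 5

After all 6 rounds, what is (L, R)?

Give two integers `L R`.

Round 1 (k=8): L=115 R=46
Round 2 (k=42): L=46 R=224
Round 3 (k=36): L=224 R=169
Round 4 (k=22): L=169 R=109
Round 5 (k=25): L=109 R=5
Round 6 (k=5): L=5 R=77

Answer: 5 77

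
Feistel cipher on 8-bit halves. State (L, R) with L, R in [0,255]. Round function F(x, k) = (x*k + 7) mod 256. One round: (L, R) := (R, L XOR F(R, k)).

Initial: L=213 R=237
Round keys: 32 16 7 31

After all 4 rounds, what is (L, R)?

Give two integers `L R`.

Answer: 255 34

Derivation:
Round 1 (k=32): L=237 R=114
Round 2 (k=16): L=114 R=202
Round 3 (k=7): L=202 R=255
Round 4 (k=31): L=255 R=34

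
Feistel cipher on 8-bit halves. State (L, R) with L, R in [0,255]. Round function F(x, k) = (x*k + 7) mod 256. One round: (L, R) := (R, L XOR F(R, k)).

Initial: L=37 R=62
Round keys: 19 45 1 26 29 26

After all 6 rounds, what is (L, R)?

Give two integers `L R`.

Answer: 89 195

Derivation:
Round 1 (k=19): L=62 R=132
Round 2 (k=45): L=132 R=5
Round 3 (k=1): L=5 R=136
Round 4 (k=26): L=136 R=210
Round 5 (k=29): L=210 R=89
Round 6 (k=26): L=89 R=195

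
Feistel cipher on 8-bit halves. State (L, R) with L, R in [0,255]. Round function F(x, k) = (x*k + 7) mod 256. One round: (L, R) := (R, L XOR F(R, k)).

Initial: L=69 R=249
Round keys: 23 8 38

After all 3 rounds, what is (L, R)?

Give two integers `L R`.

Answer: 230 8

Derivation:
Round 1 (k=23): L=249 R=35
Round 2 (k=8): L=35 R=230
Round 3 (k=38): L=230 R=8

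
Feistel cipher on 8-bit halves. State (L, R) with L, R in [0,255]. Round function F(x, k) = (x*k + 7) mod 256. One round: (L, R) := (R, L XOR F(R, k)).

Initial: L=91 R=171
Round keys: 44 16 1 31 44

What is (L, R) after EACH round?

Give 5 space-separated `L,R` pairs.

Answer: 171,48 48,172 172,131 131,72 72,228

Derivation:
Round 1 (k=44): L=171 R=48
Round 2 (k=16): L=48 R=172
Round 3 (k=1): L=172 R=131
Round 4 (k=31): L=131 R=72
Round 5 (k=44): L=72 R=228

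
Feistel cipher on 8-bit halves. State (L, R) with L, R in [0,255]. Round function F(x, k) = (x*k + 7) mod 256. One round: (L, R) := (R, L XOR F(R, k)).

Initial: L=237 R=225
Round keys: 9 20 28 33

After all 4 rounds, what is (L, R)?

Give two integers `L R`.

Answer: 130 99

Derivation:
Round 1 (k=9): L=225 R=29
Round 2 (k=20): L=29 R=170
Round 3 (k=28): L=170 R=130
Round 4 (k=33): L=130 R=99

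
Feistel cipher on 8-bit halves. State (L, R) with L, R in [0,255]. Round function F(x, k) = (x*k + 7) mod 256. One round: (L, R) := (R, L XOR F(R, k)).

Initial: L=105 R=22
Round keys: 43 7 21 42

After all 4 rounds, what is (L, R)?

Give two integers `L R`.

Round 1 (k=43): L=22 R=208
Round 2 (k=7): L=208 R=161
Round 3 (k=21): L=161 R=236
Round 4 (k=42): L=236 R=30

Answer: 236 30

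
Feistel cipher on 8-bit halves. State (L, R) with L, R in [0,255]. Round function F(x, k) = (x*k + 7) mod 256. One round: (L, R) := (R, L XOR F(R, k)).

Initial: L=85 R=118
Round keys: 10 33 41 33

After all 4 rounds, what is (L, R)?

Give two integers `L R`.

Round 1 (k=10): L=118 R=246
Round 2 (k=33): L=246 R=203
Round 3 (k=41): L=203 R=124
Round 4 (k=33): L=124 R=200

Answer: 124 200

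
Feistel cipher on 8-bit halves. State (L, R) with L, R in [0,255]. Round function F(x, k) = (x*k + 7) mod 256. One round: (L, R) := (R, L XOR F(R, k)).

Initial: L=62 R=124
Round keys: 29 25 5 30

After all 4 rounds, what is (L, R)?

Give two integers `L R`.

Answer: 122 67

Derivation:
Round 1 (k=29): L=124 R=45
Round 2 (k=25): L=45 R=16
Round 3 (k=5): L=16 R=122
Round 4 (k=30): L=122 R=67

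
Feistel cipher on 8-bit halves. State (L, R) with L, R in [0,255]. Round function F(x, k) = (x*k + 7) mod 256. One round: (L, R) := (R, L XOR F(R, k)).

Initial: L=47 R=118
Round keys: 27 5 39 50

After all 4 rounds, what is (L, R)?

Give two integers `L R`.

Round 1 (k=27): L=118 R=86
Round 2 (k=5): L=86 R=195
Round 3 (k=39): L=195 R=234
Round 4 (k=50): L=234 R=120

Answer: 234 120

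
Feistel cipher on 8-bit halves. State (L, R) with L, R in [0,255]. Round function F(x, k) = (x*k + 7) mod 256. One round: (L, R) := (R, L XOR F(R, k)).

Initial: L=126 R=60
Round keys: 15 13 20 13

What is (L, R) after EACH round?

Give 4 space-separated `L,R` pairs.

Answer: 60,245 245,68 68,162 162,5

Derivation:
Round 1 (k=15): L=60 R=245
Round 2 (k=13): L=245 R=68
Round 3 (k=20): L=68 R=162
Round 4 (k=13): L=162 R=5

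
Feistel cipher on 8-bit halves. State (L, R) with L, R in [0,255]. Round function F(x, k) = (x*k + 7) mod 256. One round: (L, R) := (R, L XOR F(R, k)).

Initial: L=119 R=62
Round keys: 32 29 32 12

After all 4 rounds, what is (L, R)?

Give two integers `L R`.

Answer: 151 210

Derivation:
Round 1 (k=32): L=62 R=176
Round 2 (k=29): L=176 R=201
Round 3 (k=32): L=201 R=151
Round 4 (k=12): L=151 R=210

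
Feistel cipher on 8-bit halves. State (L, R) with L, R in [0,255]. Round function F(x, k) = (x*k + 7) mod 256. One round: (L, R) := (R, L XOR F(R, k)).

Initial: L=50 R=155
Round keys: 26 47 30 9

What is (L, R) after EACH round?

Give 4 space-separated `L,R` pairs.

Round 1 (k=26): L=155 R=247
Round 2 (k=47): L=247 R=251
Round 3 (k=30): L=251 R=134
Round 4 (k=9): L=134 R=70

Answer: 155,247 247,251 251,134 134,70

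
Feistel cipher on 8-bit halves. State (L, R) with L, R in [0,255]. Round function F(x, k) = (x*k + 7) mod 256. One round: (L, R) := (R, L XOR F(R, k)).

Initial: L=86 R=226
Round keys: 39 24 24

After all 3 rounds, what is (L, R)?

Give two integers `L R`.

Round 1 (k=39): L=226 R=35
Round 2 (k=24): L=35 R=173
Round 3 (k=24): L=173 R=28

Answer: 173 28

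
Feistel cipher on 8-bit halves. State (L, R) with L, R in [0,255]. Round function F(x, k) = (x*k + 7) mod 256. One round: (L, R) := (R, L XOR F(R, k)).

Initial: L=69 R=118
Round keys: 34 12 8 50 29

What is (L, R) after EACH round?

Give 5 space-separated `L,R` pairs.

Round 1 (k=34): L=118 R=246
Round 2 (k=12): L=246 R=249
Round 3 (k=8): L=249 R=57
Round 4 (k=50): L=57 R=208
Round 5 (k=29): L=208 R=174

Answer: 118,246 246,249 249,57 57,208 208,174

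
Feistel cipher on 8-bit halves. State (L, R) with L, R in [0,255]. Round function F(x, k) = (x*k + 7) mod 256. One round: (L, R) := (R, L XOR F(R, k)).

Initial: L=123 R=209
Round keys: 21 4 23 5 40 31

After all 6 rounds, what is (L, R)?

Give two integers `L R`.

Round 1 (k=21): L=209 R=87
Round 2 (k=4): L=87 R=178
Round 3 (k=23): L=178 R=82
Round 4 (k=5): L=82 R=19
Round 5 (k=40): L=19 R=173
Round 6 (k=31): L=173 R=233

Answer: 173 233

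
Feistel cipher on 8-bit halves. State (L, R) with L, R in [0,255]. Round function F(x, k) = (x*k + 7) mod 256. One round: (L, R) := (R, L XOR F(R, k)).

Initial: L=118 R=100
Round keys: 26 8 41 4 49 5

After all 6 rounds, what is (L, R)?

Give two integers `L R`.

Answer: 204 123

Derivation:
Round 1 (k=26): L=100 R=89
Round 2 (k=8): L=89 R=171
Round 3 (k=41): L=171 R=51
Round 4 (k=4): L=51 R=120
Round 5 (k=49): L=120 R=204
Round 6 (k=5): L=204 R=123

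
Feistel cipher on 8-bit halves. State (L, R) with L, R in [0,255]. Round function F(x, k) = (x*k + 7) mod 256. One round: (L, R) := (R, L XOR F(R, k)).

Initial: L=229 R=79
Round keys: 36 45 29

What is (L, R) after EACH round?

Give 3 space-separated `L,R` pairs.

Round 1 (k=36): L=79 R=198
Round 2 (k=45): L=198 R=154
Round 3 (k=29): L=154 R=191

Answer: 79,198 198,154 154,191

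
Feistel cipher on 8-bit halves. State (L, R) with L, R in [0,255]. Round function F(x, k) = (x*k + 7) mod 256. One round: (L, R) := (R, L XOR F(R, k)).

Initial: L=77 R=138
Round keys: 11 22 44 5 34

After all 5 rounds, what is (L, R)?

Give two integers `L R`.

Round 1 (k=11): L=138 R=184
Round 2 (k=22): L=184 R=93
Round 3 (k=44): L=93 R=187
Round 4 (k=5): L=187 R=243
Round 5 (k=34): L=243 R=246

Answer: 243 246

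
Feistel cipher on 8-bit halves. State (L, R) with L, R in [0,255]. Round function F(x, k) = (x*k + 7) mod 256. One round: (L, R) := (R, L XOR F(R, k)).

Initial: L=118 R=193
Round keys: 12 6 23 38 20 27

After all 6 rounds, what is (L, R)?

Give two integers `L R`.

Round 1 (k=12): L=193 R=101
Round 2 (k=6): L=101 R=164
Round 3 (k=23): L=164 R=166
Round 4 (k=38): L=166 R=15
Round 5 (k=20): L=15 R=149
Round 6 (k=27): L=149 R=177

Answer: 149 177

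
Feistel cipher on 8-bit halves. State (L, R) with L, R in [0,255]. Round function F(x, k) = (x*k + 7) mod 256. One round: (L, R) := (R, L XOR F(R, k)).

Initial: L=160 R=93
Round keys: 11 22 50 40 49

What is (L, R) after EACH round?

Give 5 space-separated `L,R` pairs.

Round 1 (k=11): L=93 R=166
Round 2 (k=22): L=166 R=22
Round 3 (k=50): L=22 R=245
Round 4 (k=40): L=245 R=89
Round 5 (k=49): L=89 R=229

Answer: 93,166 166,22 22,245 245,89 89,229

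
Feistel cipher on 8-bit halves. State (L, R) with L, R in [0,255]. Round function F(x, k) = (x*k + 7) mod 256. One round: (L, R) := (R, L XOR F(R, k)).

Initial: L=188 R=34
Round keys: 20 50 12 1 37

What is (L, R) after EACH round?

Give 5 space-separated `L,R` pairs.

Answer: 34,19 19,159 159,104 104,240 240,223

Derivation:
Round 1 (k=20): L=34 R=19
Round 2 (k=50): L=19 R=159
Round 3 (k=12): L=159 R=104
Round 4 (k=1): L=104 R=240
Round 5 (k=37): L=240 R=223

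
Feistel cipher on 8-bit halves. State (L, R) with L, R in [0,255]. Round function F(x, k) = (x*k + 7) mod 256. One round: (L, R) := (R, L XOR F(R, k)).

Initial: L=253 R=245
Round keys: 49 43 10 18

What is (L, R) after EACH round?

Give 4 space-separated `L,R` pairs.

Answer: 245,17 17,23 23,252 252,168

Derivation:
Round 1 (k=49): L=245 R=17
Round 2 (k=43): L=17 R=23
Round 3 (k=10): L=23 R=252
Round 4 (k=18): L=252 R=168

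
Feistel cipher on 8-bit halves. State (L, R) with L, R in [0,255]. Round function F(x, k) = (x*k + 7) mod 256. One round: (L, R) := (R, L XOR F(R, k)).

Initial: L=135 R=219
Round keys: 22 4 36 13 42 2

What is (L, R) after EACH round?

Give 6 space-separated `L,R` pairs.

Answer: 219,94 94,164 164,73 73,24 24,190 190,155

Derivation:
Round 1 (k=22): L=219 R=94
Round 2 (k=4): L=94 R=164
Round 3 (k=36): L=164 R=73
Round 4 (k=13): L=73 R=24
Round 5 (k=42): L=24 R=190
Round 6 (k=2): L=190 R=155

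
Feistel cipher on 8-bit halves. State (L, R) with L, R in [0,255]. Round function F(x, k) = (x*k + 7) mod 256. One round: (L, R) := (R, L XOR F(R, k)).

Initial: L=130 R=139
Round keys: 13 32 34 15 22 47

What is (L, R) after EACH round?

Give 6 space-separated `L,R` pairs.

Round 1 (k=13): L=139 R=148
Round 2 (k=32): L=148 R=12
Round 3 (k=34): L=12 R=11
Round 4 (k=15): L=11 R=160
Round 5 (k=22): L=160 R=204
Round 6 (k=47): L=204 R=219

Answer: 139,148 148,12 12,11 11,160 160,204 204,219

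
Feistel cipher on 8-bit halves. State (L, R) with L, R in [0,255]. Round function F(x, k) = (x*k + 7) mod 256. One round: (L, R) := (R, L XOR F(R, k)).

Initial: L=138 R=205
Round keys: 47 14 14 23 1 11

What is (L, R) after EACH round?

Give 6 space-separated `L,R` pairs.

Answer: 205,32 32,10 10,179 179,22 22,174 174,151

Derivation:
Round 1 (k=47): L=205 R=32
Round 2 (k=14): L=32 R=10
Round 3 (k=14): L=10 R=179
Round 4 (k=23): L=179 R=22
Round 5 (k=1): L=22 R=174
Round 6 (k=11): L=174 R=151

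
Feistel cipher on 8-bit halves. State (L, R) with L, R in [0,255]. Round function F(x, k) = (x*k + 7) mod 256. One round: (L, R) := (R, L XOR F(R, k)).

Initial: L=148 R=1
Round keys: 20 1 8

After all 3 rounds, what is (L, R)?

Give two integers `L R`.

Round 1 (k=20): L=1 R=143
Round 2 (k=1): L=143 R=151
Round 3 (k=8): L=151 R=48

Answer: 151 48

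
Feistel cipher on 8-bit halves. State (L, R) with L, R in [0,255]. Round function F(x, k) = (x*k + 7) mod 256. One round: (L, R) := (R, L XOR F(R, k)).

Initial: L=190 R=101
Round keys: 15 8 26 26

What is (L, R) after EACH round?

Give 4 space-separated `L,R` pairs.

Round 1 (k=15): L=101 R=76
Round 2 (k=8): L=76 R=2
Round 3 (k=26): L=2 R=119
Round 4 (k=26): L=119 R=31

Answer: 101,76 76,2 2,119 119,31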